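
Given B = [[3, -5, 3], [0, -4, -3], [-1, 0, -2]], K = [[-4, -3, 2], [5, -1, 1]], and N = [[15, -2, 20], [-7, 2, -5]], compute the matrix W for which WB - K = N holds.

WB = N + K = [[11, -5, 22], [-2, 1, -4]].
B is on the right of W, so right-multiply by B⁻¹: W = (N + K)B⁻¹.
B has determinant -3; B⁻¹ = [[-8/3, 10/3, -9], [-1, 1, -3], [4/3, -5/3, 4]].
W = (N + K)B⁻¹ = [[5, -5, 4], [-1, 1, -1]].

W = [[5, -5, 4], [-1, 1, -1]]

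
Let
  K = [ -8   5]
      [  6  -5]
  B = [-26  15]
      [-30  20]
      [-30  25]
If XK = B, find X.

X = [[4, 1], [3, -1], [0, -5]]

Since K sits to the right of X, X = BK⁻¹.
K has determinant 10; K⁻¹ = [[-1/2, -1/2], [-3/5, -4/5]].
X = BK⁻¹ = [[-26, 15], [-30, 20], [-30, 25]] · [[-1/2, -1/2], [-3/5, -4/5]] = [[4, 1], [3, -1], [0, -5]].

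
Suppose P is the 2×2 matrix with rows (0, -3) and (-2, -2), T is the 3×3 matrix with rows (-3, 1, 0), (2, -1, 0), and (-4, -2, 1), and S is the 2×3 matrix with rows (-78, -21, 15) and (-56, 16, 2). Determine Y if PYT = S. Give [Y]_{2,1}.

Isolating Y: multiply by P⁻¹ from the left and T⁻¹ from the right, so Y = P⁻¹ST⁻¹.
det P = -6; the adjugate gives P⁻¹ = [[1/3, -1/2], [-1/3, 0]].
det T = 1; the adjugate gives T⁻¹ = [[-1, -1, 0], [-2, -3, 0], [-8, -10, 1]].
P⁻¹S = [[2, -15, 4], [26, 7, -5]].
Y = (P⁻¹S)T⁻¹ = [[-4, 3, 4], [0, 3, -5]].

0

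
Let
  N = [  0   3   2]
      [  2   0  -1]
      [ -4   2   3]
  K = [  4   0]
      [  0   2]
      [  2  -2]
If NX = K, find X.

N is on the left of X, so left-multiply by N⁻¹: X = N⁻¹K.
N has determinant 2; N⁻¹ = [[1, -5/2, -3/2], [-1, 4, 2], [2, -6, -3]].
X = N⁻¹K = [[1, -5/2, -3/2], [-1, 4, 2], [2, -6, -3]] · [[4, 0], [0, 2], [2, -2]] = [[1, -2], [0, 4], [2, -6]].

X = [[1, -2], [0, 4], [2, -6]]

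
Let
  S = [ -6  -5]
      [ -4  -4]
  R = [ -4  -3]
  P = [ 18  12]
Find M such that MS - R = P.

MS = P + R = [[14, 9]].
S is on the right of M, so right-multiply by S⁻¹: M = (P + R)S⁻¹.
det S = 4, so S⁻¹ = [[-1, 5/4], [1, -3/2]].
M = (P + R)S⁻¹ = [[-5, 4]].

M = [[-5, 4]]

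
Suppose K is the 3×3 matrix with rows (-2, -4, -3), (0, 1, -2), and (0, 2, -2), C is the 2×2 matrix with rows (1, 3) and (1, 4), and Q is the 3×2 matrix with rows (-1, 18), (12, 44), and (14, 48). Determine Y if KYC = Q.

Y = [[3, 1], [4, -2], [0, -5]]

Isolating Y: multiply by K⁻¹ from the left and C⁻¹ from the right, so Y = K⁻¹QC⁻¹.
det K = -4, so K⁻¹ = [[-1/2, 7/2, -11/4], [0, -1, 1], [0, -1, 1/2]].
det C = 1; the adjugate gives C⁻¹ = [[4, -3], [-1, 1]].
K⁻¹Q = [[4, 13], [2, 4], [-5, -20]].
Y = (K⁻¹Q)C⁻¹ = [[3, 1], [4, -2], [0, -5]].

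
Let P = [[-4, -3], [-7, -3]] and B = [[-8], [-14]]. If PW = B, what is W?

W = [[2], [0]]

Left-multiplying both sides by P⁻¹ gives W = P⁻¹B.
P has determinant -9; P⁻¹ = [[1/3, -1/3], [-7/9, 4/9]].
W = P⁻¹B = [[1/3, -1/3], [-7/9, 4/9]] · [[-8], [-14]] = [[2], [0]].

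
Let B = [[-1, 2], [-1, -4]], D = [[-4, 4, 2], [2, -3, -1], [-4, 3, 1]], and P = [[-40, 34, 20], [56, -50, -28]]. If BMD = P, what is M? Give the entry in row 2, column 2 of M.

Isolating M: multiply by B⁻¹ from the left and D⁻¹ from the right, so M = B⁻¹PD⁻¹.
det B = 6; the adjugate gives B⁻¹ = [[-2/3, -1/3], [1/6, -1/6]].
det D = -4; the adjugate gives D⁻¹ = [[0, -1/2, -1/2], [-1/2, -1, 0], [3/2, 1, -1]].
B⁻¹P = [[8, -6, -4], [-16, 14, 8]].
M = (B⁻¹P)D⁻¹ = [[-3, -2, 0], [5, 2, 0]].

2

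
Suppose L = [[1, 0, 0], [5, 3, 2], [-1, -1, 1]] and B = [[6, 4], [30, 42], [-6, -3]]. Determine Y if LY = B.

L is on the left of Y, so left-multiply by L⁻¹: Y = L⁻¹B.
det L = 5, so L⁻¹ = [[1, 0, 0], [-7/5, 1/5, -2/5], [-2/5, 1/5, 3/5]].
Y = L⁻¹B = [[1, 0, 0], [-7/5, 1/5, -2/5], [-2/5, 1/5, 3/5]] · [[6, 4], [30, 42], [-6, -3]] = [[6, 4], [0, 4], [0, 5]].

Y = [[6, 4], [0, 4], [0, 5]]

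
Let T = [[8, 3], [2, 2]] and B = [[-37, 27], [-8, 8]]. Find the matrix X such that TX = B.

X = [[-5, 3], [1, 1]]

T is on the left of X, so left-multiply by T⁻¹: X = T⁻¹B.
det T = 10, so T⁻¹ = [[1/5, -3/10], [-1/5, 4/5]].
X = T⁻¹B = [[1/5, -3/10], [-1/5, 4/5]] · [[-37, 27], [-8, 8]] = [[-5, 3], [1, 1]].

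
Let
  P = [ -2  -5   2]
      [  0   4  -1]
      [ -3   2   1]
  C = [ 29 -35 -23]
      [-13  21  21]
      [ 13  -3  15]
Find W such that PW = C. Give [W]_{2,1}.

-3

Since P multiplies W on the left, W = P⁻¹C.
det P = -3, so P⁻¹ = [[-2, -3, 1], [-1, -4/3, 2/3], [-4, -19/3, 8/3]].
W = P⁻¹C = [[-2, -3, 1], [-1, -4/3, 2/3], [-4, -19/3, 8/3]] · [[29, -35, -23], [-13, 21, 21], [13, -3, 15]] = [[-6, 4, -2], [-3, 5, 5], [1, -1, -1]].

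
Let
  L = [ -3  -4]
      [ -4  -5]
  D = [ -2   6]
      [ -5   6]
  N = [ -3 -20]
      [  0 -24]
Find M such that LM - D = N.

M = [[-5, 2], [5, 2]]

LM = N + D = [[-5, -14], [-5, -18]].
Since L multiplies M on the left, M = L⁻¹(N + D).
L has determinant -1; L⁻¹ = [[5, -4], [-4, 3]].
M = L⁻¹(N + D) = [[-5, 2], [5, 2]].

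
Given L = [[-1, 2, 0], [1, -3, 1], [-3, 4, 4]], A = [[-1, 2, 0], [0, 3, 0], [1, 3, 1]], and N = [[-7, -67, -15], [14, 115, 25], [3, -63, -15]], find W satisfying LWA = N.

W = [[2, -2, 5], [-3, -2, -5], [0, 2, 5]]

Isolating W: multiply by L⁻¹ from the left and A⁻¹ from the right, so W = L⁻¹NA⁻¹.
det L = 2; the adjugate gives L⁻¹ = [[-8, -4, 1], [-7/2, -2, 1/2], [-5/2, -1, 1/2]].
A has determinant -3; A⁻¹ = [[-1, 2/3, 0], [0, 1/3, 0], [1, -5/3, 1]].
L⁻¹N = [[3, 13, 5], [-2, -27, -5], [5, 21, 5]].
W = (L⁻¹N)A⁻¹ = [[2, -2, 5], [-3, -2, -5], [0, 2, 5]].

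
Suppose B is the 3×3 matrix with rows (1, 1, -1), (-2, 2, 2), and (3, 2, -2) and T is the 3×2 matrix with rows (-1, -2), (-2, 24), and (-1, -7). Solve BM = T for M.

M = [[1, -3], [-1, 5], [1, 4]]

Since B multiplies M on the left, M = B⁻¹T.
det B = 4; the adjugate gives B⁻¹ = [[-2, 0, 1], [1/2, 1/4, 0], [-5/2, 1/4, 1]].
M = B⁻¹T = [[-2, 0, 1], [1/2, 1/4, 0], [-5/2, 1/4, 1]] · [[-1, -2], [-2, 24], [-1, -7]] = [[1, -3], [-1, 5], [1, 4]].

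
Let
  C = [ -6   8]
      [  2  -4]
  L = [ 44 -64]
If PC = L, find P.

P = [[-6, 4]]

Since C sits to the right of P, P = LC⁻¹.
det C = 8, so C⁻¹ = [[-1/2, -1], [-1/4, -3/4]].
P = LC⁻¹ = [[44, -64]] · [[-1/2, -1], [-1/4, -3/4]] = [[-6, 4]].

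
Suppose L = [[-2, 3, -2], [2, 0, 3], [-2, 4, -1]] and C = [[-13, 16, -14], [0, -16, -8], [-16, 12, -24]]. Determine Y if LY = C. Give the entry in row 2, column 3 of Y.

Since L multiplies Y on the left, Y = L⁻¹C.
det L = -4, so L⁻¹ = [[3, 5/4, -9/4], [1, 1/2, -1/2], [-2, -1/2, 3/2]].
Y = L⁻¹C = [[3, 5/4, -9/4], [1, 1/2, -1/2], [-2, -1/2, 3/2]] · [[-13, 16, -14], [0, -16, -8], [-16, 12, -24]] = [[-3, 1, 2], [-5, 2, -6], [2, -6, -4]].

-6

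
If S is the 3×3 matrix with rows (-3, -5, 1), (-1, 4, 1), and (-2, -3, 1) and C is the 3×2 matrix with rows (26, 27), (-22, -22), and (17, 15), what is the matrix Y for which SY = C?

Y = [[3, -2], [-6, -5], [5, -4]]

Left-multiplying both sides by S⁻¹ gives Y = S⁻¹C.
det S = -5, so S⁻¹ = [[-7/5, -2/5, 9/5], [1/5, 1/5, -2/5], [-11/5, -1/5, 17/5]].
Y = S⁻¹C = [[-7/5, -2/5, 9/5], [1/5, 1/5, -2/5], [-11/5, -1/5, 17/5]] · [[26, 27], [-22, -22], [17, 15]] = [[3, -2], [-6, -5], [5, -4]].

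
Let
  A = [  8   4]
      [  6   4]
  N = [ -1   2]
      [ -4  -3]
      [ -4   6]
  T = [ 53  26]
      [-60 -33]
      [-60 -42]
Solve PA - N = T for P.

P = [[5, 2], [-5, -4], [-5, -4]]

PA = T + N = [[52, 28], [-64, -36], [-64, -36]].
A is on the right of P, so right-multiply by A⁻¹: P = (T + N)A⁻¹.
det A = 8, so A⁻¹ = [[1/2, -1/2], [-3/4, 1]].
P = (T + N)A⁻¹ = [[5, 2], [-5, -4], [-5, -4]].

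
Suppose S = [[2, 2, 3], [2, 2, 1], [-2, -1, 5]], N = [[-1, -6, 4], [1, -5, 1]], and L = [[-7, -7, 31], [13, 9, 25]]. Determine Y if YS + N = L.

YS = L − N = [[-6, -1, 27], [12, 14, 24]].
Right-multiplying both sides by S⁻¹ gives Y = (L − N)S⁻¹.
S has determinant 4; S⁻¹ = [[11/4, -13/4, -1], [-3, 4, 1], [1/2, -1/2, 0]].
Y = (L − N)S⁻¹ = [[0, 2, 5], [3, 5, 2]].

Y = [[0, 2, 5], [3, 5, 2]]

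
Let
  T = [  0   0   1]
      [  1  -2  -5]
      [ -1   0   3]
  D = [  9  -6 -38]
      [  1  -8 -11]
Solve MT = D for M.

Since T sits to the right of M, M = DT⁻¹.
det T = -2; the adjugate gives T⁻¹ = [[3, 0, -1], [-1, -1/2, -1/2], [1, 0, 0]].
M = DT⁻¹ = [[9, -6, -38], [1, -8, -11]] · [[3, 0, -1], [-1, -1/2, -1/2], [1, 0, 0]] = [[-5, 3, -6], [0, 4, 3]].

M = [[-5, 3, -6], [0, 4, 3]]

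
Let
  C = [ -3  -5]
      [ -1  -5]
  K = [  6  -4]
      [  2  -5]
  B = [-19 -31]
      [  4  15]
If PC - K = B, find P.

PC = B + K = [[-13, -35], [6, 10]].
Right-multiplying both sides by C⁻¹ gives P = (B + K)C⁻¹.
det C = 10, so C⁻¹ = [[-1/2, 1/2], [1/10, -3/10]].
P = (B + K)C⁻¹ = [[3, 4], [-2, 0]].

P = [[3, 4], [-2, 0]]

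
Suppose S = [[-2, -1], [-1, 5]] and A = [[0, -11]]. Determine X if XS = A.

Right-multiplying both sides by S⁻¹ gives X = AS⁻¹.
S has determinant -11; S⁻¹ = [[-5/11, -1/11], [-1/11, 2/11]].
X = AS⁻¹ = [[0, -11]] · [[-5/11, -1/11], [-1/11, 2/11]] = [[1, -2]].

X = [[1, -2]]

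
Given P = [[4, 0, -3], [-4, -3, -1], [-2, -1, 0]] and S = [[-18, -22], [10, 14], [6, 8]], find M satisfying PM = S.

Left-multiplying both sides by P⁻¹ gives M = P⁻¹S.
det P = 2, so P⁻¹ = [[-1/2, 3/2, -9/2], [1, -3, 8], [-1, 2, -6]].
M = P⁻¹S = [[-1/2, 3/2, -9/2], [1, -3, 8], [-1, 2, -6]] · [[-18, -22], [10, 14], [6, 8]] = [[-3, -4], [0, 0], [2, 2]].

M = [[-3, -4], [0, 0], [2, 2]]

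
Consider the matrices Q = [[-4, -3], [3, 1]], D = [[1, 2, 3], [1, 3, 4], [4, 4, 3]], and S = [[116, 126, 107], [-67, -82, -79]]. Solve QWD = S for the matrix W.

Isolating W: multiply by Q⁻¹ from the left and D⁻¹ from the right, so W = Q⁻¹SD⁻¹.
det Q = 5, so Q⁻¹ = [[1/5, 3/5], [-3/5, -4/5]].
det D = -5, so D⁻¹ = [[7/5, -6/5, 1/5], [-13/5, 9/5, 1/5], [8/5, -4/5, -1/5]].
Q⁻¹S = [[-17, -24, -26], [-16, -10, -1]].
W = (Q⁻¹S)D⁻¹ = [[-3, -2, -3], [2, 2, -5]].

W = [[-3, -2, -3], [2, 2, -5]]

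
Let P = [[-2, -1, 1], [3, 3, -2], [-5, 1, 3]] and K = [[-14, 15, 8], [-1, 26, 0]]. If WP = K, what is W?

Since P sits to the right of W, W = KP⁻¹.
det P = -5; the adjugate gives P⁻¹ = [[-11/5, -4/5, 1/5], [-1/5, 1/5, 1/5], [-18/5, -7/5, 3/5]].
W = KP⁻¹ = [[-14, 15, 8], [-1, 26, 0]] · [[-11/5, -4/5, 1/5], [-1/5, 1/5, 1/5], [-18/5, -7/5, 3/5]] = [[-1, 3, 5], [-3, 6, 5]].

W = [[-1, 3, 5], [-3, 6, 5]]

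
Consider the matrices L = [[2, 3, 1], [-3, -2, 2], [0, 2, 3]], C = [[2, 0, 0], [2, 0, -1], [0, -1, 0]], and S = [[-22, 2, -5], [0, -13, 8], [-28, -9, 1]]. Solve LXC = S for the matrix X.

Left-multiply by L⁻¹ and right-multiply by C⁻¹: X = L⁻¹SC⁻¹.
det L = 1; the adjugate gives L⁻¹ = [[-10, -7, 8], [9, 6, -7], [-6, -4, 5]].
det C = -2, so C⁻¹ = [[1/2, 0, 0], [0, 0, -1], [1, -1, 0]].
L⁻¹S = [[-4, -1, 2], [-2, 3, -4], [-8, -5, 3]].
X = (L⁻¹S)C⁻¹ = [[0, -2, 1], [-5, 4, -3], [-1, -3, 5]].

X = [[0, -2, 1], [-5, 4, -3], [-1, -3, 5]]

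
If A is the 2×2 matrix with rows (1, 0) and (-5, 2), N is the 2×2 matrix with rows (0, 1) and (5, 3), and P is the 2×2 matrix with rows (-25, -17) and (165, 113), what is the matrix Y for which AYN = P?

Left-multiply by A⁻¹ and right-multiply by N⁻¹: Y = A⁻¹PN⁻¹.
A has determinant 2; A⁻¹ = [[1, 0], [5/2, 1/2]].
det N = -5; the adjugate gives N⁻¹ = [[-3/5, 1/5], [1, 0]].
A⁻¹P = [[-25, -17], [20, 14]].
Y = (A⁻¹P)N⁻¹ = [[-2, -5], [2, 4]].

Y = [[-2, -5], [2, 4]]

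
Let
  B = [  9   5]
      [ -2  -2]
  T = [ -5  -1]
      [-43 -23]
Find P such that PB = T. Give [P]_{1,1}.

-1

Right-multiplying both sides by B⁻¹ gives P = TB⁻¹.
det B = -8; the adjugate gives B⁻¹ = [[1/4, 5/8], [-1/4, -9/8]].
P = TB⁻¹ = [[-5, -1], [-43, -23]] · [[1/4, 5/8], [-1/4, -9/8]] = [[-1, -2], [-5, -1]].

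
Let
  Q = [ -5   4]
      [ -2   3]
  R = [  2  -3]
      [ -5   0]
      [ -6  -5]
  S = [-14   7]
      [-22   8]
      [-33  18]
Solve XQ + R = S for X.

XQ = S − R = [[-16, 10], [-17, 8], [-27, 23]].
Since Q sits to the right of X, X = (S − R)Q⁻¹.
det Q = -7, so Q⁻¹ = [[-3/7, 4/7], [-2/7, 5/7]].
X = (S − R)Q⁻¹ = [[4, -2], [5, -4], [5, 1]].

X = [[4, -2], [5, -4], [5, 1]]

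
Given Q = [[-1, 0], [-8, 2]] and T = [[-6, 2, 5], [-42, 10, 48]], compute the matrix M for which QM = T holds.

Q is on the left of M, so left-multiply by Q⁻¹: M = Q⁻¹T.
det Q = -2, so Q⁻¹ = [[-1, 0], [-4, 1/2]].
M = Q⁻¹T = [[-1, 0], [-4, 1/2]] · [[-6, 2, 5], [-42, 10, 48]] = [[6, -2, -5], [3, -3, 4]].

M = [[6, -2, -5], [3, -3, 4]]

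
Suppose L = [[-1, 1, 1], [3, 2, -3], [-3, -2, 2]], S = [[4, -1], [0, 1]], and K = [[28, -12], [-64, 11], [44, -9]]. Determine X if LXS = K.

X = [[-1, 4], [1, -4], [5, 3]]

Left-multiply by L⁻¹ and right-multiply by S⁻¹: X = L⁻¹KS⁻¹.
L has determinant 5; L⁻¹ = [[-2/5, -4/5, -1], [3/5, 1/5, 0], [0, -1, -1]].
det S = 4; the adjugate gives S⁻¹ = [[1/4, 1/4], [0, 1]].
L⁻¹K = [[-4, 5], [4, -5], [20, -2]].
X = (L⁻¹K)S⁻¹ = [[-1, 4], [1, -4], [5, 3]].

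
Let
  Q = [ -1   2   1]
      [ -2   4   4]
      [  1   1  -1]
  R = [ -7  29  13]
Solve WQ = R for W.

W = [[6, 3, 5]]

Since Q sits to the right of W, W = RQ⁻¹.
det Q = 6, so Q⁻¹ = [[-4/3, 1/2, 2/3], [1/3, 0, 1/3], [-1, 1/2, 0]].
W = RQ⁻¹ = [[-7, 29, 13]] · [[-4/3, 1/2, 2/3], [1/3, 0, 1/3], [-1, 1/2, 0]] = [[6, 3, 5]].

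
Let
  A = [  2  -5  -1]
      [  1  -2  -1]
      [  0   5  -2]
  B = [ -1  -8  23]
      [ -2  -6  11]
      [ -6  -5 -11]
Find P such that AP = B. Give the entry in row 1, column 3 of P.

Left-multiplying both sides by A⁻¹ gives P = A⁻¹B.
det A = 3, so A⁻¹ = [[3, -5, 1], [2/3, -4/3, 1/3], [5/3, -10/3, 1/3]].
P = A⁻¹B = [[3, -5, 1], [2/3, -4/3, 1/3], [5/3, -10/3, 1/3]] · [[-1, -8, 23], [-2, -6, 11], [-6, -5, -11]] = [[1, 1, 3], [0, 1, -3], [3, 5, -2]].

3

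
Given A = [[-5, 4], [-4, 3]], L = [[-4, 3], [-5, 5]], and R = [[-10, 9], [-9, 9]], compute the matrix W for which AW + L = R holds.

AW = R − L = [[-6, 6], [-4, 4]].
Left-multiplying both sides by A⁻¹ gives W = A⁻¹(R − L).
det A = 1, so A⁻¹ = [[3, -4], [4, -5]].
W = A⁻¹(R − L) = [[-2, 2], [-4, 4]].

W = [[-2, 2], [-4, 4]]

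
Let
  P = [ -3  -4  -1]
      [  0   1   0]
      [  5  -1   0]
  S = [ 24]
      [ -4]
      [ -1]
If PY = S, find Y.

Y = [[-1], [-4], [-5]]

P is on the left of Y, so left-multiply by P⁻¹: Y = P⁻¹S.
P has determinant 5; P⁻¹ = [[0, 1/5, 1/5], [0, 1, 0], [-1, -23/5, -3/5]].
Y = P⁻¹S = [[0, 1/5, 1/5], [0, 1, 0], [-1, -23/5, -3/5]] · [[24], [-4], [-1]] = [[-1], [-4], [-5]].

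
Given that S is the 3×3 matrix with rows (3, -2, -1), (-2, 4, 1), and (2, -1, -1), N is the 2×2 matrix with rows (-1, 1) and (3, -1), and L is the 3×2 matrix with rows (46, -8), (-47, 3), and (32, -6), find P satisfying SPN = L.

Left-multiply by S⁻¹ and right-multiply by N⁻¹: P = S⁻¹LN⁻¹.
S has determinant -3; S⁻¹ = [[1, 1/3, -2/3], [0, 1/3, 1/3], [2, 1/3, -8/3]].
det N = -2, so N⁻¹ = [[1/2, 1/2], [3/2, 1/2]].
S⁻¹L = [[9, -3], [-5, -1], [-9, 1]].
P = (S⁻¹L)N⁻¹ = [[0, 3], [-4, -3], [-3, -4]].

P = [[0, 3], [-4, -3], [-3, -4]]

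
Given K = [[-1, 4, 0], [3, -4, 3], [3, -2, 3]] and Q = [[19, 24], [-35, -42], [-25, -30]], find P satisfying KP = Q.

K is on the left of P, so left-multiply by K⁻¹: P = K⁻¹Q.
det K = 6, so K⁻¹ = [[-1, -2, 2], [0, -1/2, 1/2], [1, 5/3, -4/3]].
P = K⁻¹Q = [[-1, -2, 2], [0, -1/2, 1/2], [1, 5/3, -4/3]] · [[19, 24], [-35, -42], [-25, -30]] = [[1, 0], [5, 6], [-6, -6]].

P = [[1, 0], [5, 6], [-6, -6]]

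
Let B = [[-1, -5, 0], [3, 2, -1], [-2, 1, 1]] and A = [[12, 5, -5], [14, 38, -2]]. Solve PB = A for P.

Right-multiplying both sides by B⁻¹ gives P = AB⁻¹.
det B = 2, so B⁻¹ = [[3/2, 5/2, 5/2], [-1/2, -1/2, -1/2], [7/2, 11/2, 13/2]].
P = AB⁻¹ = [[12, 5, -5], [14, 38, -2]] · [[3/2, 5/2, 5/2], [-1/2, -1/2, -1/2], [7/2, 11/2, 13/2]] = [[-2, 0, -5], [-5, 5, 3]].

P = [[-2, 0, -5], [-5, 5, 3]]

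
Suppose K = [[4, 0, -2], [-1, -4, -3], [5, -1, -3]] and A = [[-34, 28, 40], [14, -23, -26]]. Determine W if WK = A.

W = [[-5, -6, -4], [1, 5, 3]]

Since K sits to the right of W, W = AK⁻¹.
det K = -6; the adjugate gives K⁻¹ = [[-3/2, -1/3, 4/3], [3, 1/3, -7/3], [-7/2, -2/3, 8/3]].
W = AK⁻¹ = [[-34, 28, 40], [14, -23, -26]] · [[-3/2, -1/3, 4/3], [3, 1/3, -7/3], [-7/2, -2/3, 8/3]] = [[-5, -6, -4], [1, 5, 3]].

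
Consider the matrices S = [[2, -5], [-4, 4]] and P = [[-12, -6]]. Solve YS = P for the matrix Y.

Right-multiplying both sides by S⁻¹ gives Y = PS⁻¹.
det S = -12; the adjugate gives S⁻¹ = [[-1/3, -5/12], [-1/3, -1/6]].
Y = PS⁻¹ = [[-12, -6]] · [[-1/3, -5/12], [-1/3, -1/6]] = [[6, 6]].

Y = [[6, 6]]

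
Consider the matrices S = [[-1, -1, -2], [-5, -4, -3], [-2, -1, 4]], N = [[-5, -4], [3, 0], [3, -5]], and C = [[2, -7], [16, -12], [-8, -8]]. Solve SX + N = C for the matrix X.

X = [[0, 0], [-1, 3], [-3, 0]]

SX = C − N = [[7, -3], [13, -12], [-11, -3]].
S is on the left of X, so left-multiply by S⁻¹: X = S⁻¹(C − N).
det S = -1, so S⁻¹ = [[19, -6, 5], [-26, 8, -7], [3, -1, 1]].
X = S⁻¹(C − N) = [[0, 0], [-1, 3], [-3, 0]].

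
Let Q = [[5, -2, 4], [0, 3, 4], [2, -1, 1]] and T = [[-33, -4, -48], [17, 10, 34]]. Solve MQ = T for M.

Right-multiplying both sides by Q⁻¹ gives M = TQ⁻¹.
Q has determinant -5; Q⁻¹ = [[-7/5, 2/5, 4], [-8/5, 3/5, 4], [6/5, -1/5, -3]].
M = TQ⁻¹ = [[-33, -4, -48], [17, 10, 34]] · [[-7/5, 2/5, 4], [-8/5, 3/5, 4], [6/5, -1/5, -3]] = [[-5, -6, -4], [1, 6, 6]].

M = [[-5, -6, -4], [1, 6, 6]]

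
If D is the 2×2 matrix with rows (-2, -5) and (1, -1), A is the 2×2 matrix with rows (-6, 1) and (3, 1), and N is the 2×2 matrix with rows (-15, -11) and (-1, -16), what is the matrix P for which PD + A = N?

PD = N − A = [[-9, -12], [-4, -17]].
Right-multiplying both sides by D⁻¹ gives P = (N − A)D⁻¹.
det D = 7, so D⁻¹ = [[-1/7, 5/7], [-1/7, -2/7]].
P = (N − A)D⁻¹ = [[3, -3], [3, 2]].

P = [[3, -3], [3, 2]]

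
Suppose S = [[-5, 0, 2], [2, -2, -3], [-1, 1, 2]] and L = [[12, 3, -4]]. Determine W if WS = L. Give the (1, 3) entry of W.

-5

Right-multiplying both sides by S⁻¹ gives W = LS⁻¹.
det S = 5; the adjugate gives S⁻¹ = [[-1/5, 2/5, 4/5], [-1/5, -8/5, -11/5], [0, 1, 2]].
W = LS⁻¹ = [[12, 3, -4]] · [[-1/5, 2/5, 4/5], [-1/5, -8/5, -11/5], [0, 1, 2]] = [[-3, -4, -5]].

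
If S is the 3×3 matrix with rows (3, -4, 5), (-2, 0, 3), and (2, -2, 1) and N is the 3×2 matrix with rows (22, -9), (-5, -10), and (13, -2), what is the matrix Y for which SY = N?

Y = [[1, 5], [-6, 6], [-1, 0]]

Left-multiplying both sides by S⁻¹ gives Y = S⁻¹N.
det S = 6, so S⁻¹ = [[1, -1, -2], [4/3, -7/6, -19/6], [2/3, -1/3, -4/3]].
Y = S⁻¹N = [[1, -1, -2], [4/3, -7/6, -19/6], [2/3, -1/3, -4/3]] · [[22, -9], [-5, -10], [13, -2]] = [[1, 5], [-6, 6], [-1, 0]].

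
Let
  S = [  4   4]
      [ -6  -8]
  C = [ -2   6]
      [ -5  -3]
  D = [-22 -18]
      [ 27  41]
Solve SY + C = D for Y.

Y = [[-4, -2], [-1, -4]]

SY = D − C = [[-20, -24], [32, 44]].
Left-multiplying both sides by S⁻¹ gives Y = S⁻¹(D − C).
det S = -8; the adjugate gives S⁻¹ = [[1, 1/2], [-3/4, -1/2]].
Y = S⁻¹(D − C) = [[-4, -2], [-1, -4]].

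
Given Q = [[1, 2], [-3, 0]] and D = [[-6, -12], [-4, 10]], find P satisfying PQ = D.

Right-multiplying both sides by Q⁻¹ gives P = DQ⁻¹.
Q has determinant 6; Q⁻¹ = [[0, -1/3], [1/2, 1/6]].
P = DQ⁻¹ = [[-6, -12], [-4, 10]] · [[0, -1/3], [1/2, 1/6]] = [[-6, 0], [5, 3]].

P = [[-6, 0], [5, 3]]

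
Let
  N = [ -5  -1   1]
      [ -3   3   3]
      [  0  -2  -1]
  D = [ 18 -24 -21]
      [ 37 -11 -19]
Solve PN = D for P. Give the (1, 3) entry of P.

Since N sits to the right of P, P = DN⁻¹.
det N = -6; the adjugate gives N⁻¹ = [[-1/2, 1/2, 1], [1/2, -5/6, -2], [-1, 5/3, 3]].
P = DN⁻¹ = [[18, -24, -21], [37, -11, -19]] · [[-1/2, 1/2, 1], [1/2, -5/6, -2], [-1, 5/3, 3]] = [[0, -6, 3], [-5, -4, 2]].

3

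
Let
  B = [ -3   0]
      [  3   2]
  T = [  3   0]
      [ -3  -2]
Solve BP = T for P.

P = [[-1, 0], [0, -1]]

B is on the left of P, so left-multiply by B⁻¹: P = B⁻¹T.
B has determinant -6; B⁻¹ = [[-1/3, 0], [1/2, 1/2]].
P = B⁻¹T = [[-1/3, 0], [1/2, 1/2]] · [[3, 0], [-3, -2]] = [[-1, 0], [0, -1]].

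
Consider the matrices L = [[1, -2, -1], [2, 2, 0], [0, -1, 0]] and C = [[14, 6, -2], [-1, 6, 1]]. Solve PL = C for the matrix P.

Right-multiplying both sides by L⁻¹ gives P = CL⁻¹.
det L = 2, so L⁻¹ = [[0, 1/2, 1], [0, 0, -1], [-1, 1/2, 3]].
P = CL⁻¹ = [[14, 6, -2], [-1, 6, 1]] · [[0, 1/2, 1], [0, 0, -1], [-1, 1/2, 3]] = [[2, 6, 2], [-1, 0, -4]].

P = [[2, 6, 2], [-1, 0, -4]]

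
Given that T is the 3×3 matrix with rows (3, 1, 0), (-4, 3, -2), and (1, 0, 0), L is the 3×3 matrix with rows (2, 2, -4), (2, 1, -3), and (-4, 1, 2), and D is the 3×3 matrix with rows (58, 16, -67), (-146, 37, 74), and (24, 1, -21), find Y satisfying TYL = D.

Y = [[1, 3, -4], [5, -2, 5], [3, -5, -2]]

Isolating Y: multiply by T⁻¹ from the left and L⁻¹ from the right, so Y = T⁻¹DL⁻¹.
T has determinant -2; T⁻¹ = [[0, 0, 1], [1, 0, -3], [3/2, -1/2, -13/2]].
det L = 2; the adjugate gives L⁻¹ = [[5/2, -4, -1], [4, -6, -1], [3, -5, -1]].
T⁻¹D = [[24, 1, -21], [-14, 13, -4], [4, -1, -1]].
Y = (T⁻¹D)L⁻¹ = [[1, 3, -4], [5, -2, 5], [3, -5, -2]].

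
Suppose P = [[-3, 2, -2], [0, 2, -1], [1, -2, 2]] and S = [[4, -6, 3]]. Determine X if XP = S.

X = [[-2, -3, -2]]

P is on the right of X, so right-multiply by P⁻¹: X = SP⁻¹.
det P = -4; the adjugate gives P⁻¹ = [[-1/2, 0, -1/2], [1/4, 1, 3/4], [1/2, 1, 3/2]].
X = SP⁻¹ = [[4, -6, 3]] · [[-1/2, 0, -1/2], [1/4, 1, 3/4], [1/2, 1, 3/2]] = [[-2, -3, -2]].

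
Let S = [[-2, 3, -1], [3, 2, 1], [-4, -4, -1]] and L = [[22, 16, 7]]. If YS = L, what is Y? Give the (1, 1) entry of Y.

Since S sits to the right of Y, Y = LS⁻¹.
det S = -3; the adjugate gives S⁻¹ = [[-2/3, -7/3, -5/3], [1/3, 2/3, 1/3], [4/3, 20/3, 13/3]].
Y = LS⁻¹ = [[22, 16, 7]] · [[-2/3, -7/3, -5/3], [1/3, 2/3, 1/3], [4/3, 20/3, 13/3]] = [[0, 6, -1]].

0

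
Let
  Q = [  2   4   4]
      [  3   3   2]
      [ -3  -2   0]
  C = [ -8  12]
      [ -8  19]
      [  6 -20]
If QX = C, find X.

X = [[-2, 6], [0, 1], [-1, -1]]

Q is on the left of X, so left-multiply by Q⁻¹: X = Q⁻¹C.
det Q = -4; the adjugate gives Q⁻¹ = [[-1, 2, 1], [3/2, -3, -2], [-3/4, 2, 3/2]].
X = Q⁻¹C = [[-1, 2, 1], [3/2, -3, -2], [-3/4, 2, 3/2]] · [[-8, 12], [-8, 19], [6, -20]] = [[-2, 6], [0, 1], [-1, -1]].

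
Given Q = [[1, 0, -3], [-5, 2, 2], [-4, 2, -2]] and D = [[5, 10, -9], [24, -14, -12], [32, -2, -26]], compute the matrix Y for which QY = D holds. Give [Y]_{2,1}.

5

Since Q multiplies Y on the left, Y = Q⁻¹D.
det Q = -2; the adjugate gives Q⁻¹ = [[4, 3, -3], [9, 7, -13/2], [1, 1, -1]].
Y = Q⁻¹D = [[4, 3, -3], [9, 7, -13/2], [1, 1, -1]] · [[5, 10, -9], [24, -14, -12], [32, -2, -26]] = [[-4, 4, 6], [5, 5, 4], [-3, -2, 5]].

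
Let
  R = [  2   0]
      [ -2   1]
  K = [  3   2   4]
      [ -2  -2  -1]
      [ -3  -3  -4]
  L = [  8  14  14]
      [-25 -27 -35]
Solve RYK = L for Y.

Y = [[-3, 1, -5], [-4, 1, 1]]

Left-multiply by R⁻¹ and right-multiply by K⁻¹: Y = R⁻¹LK⁻¹.
det R = 2; the adjugate gives R⁻¹ = [[1/2, 0], [1, 1]].
det K = 5; the adjugate gives K⁻¹ = [[1, -4/5, 6/5], [-1, 0, -1], [0, 3/5, -2/5]].
R⁻¹L = [[4, 7, 7], [-17, -13, -21]].
Y = (R⁻¹L)K⁻¹ = [[-3, 1, -5], [-4, 1, 1]].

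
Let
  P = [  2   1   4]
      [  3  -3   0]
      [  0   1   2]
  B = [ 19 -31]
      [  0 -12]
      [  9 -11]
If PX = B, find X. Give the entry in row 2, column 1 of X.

1

P is on the left of X, so left-multiply by P⁻¹: X = P⁻¹B.
det P = -6; the adjugate gives P⁻¹ = [[1, -1/3, -2], [1, -2/3, -2], [-1/2, 1/3, 3/2]].
X = P⁻¹B = [[1, -1/3, -2], [1, -2/3, -2], [-1/2, 1/3, 3/2]] · [[19, -31], [0, -12], [9, -11]] = [[1, -5], [1, -1], [4, -5]].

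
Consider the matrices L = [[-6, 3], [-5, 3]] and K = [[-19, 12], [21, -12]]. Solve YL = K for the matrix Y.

Right-multiplying both sides by L⁻¹ gives Y = KL⁻¹.
L has determinant -3; L⁻¹ = [[-1, 1], [-5/3, 2]].
Y = KL⁻¹ = [[-19, 12], [21, -12]] · [[-1, 1], [-5/3, 2]] = [[-1, 5], [-1, -3]].

Y = [[-1, 5], [-1, -3]]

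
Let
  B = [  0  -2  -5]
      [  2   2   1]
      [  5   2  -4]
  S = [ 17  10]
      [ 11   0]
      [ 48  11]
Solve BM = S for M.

M = [[4, -3], [4, 5], [-5, -4]]

B is on the left of M, so left-multiply by B⁻¹: M = B⁻¹S.
B has determinant 4; B⁻¹ = [[-5/2, -9/2, 2], [13/4, 25/4, -5/2], [-3/2, -5/2, 1]].
M = B⁻¹S = [[-5/2, -9/2, 2], [13/4, 25/4, -5/2], [-3/2, -5/2, 1]] · [[17, 10], [11, 0], [48, 11]] = [[4, -3], [4, 5], [-5, -4]].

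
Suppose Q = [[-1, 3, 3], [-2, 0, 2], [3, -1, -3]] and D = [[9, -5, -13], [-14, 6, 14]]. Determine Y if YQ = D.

Since Q sits to the right of Y, Y = DQ⁻¹.
det Q = 4, so Q⁻¹ = [[1/2, 3/2, 3/2], [0, -3/2, -1], [1/2, 2, 3/2]].
Y = DQ⁻¹ = [[9, -5, -13], [-14, 6, 14]] · [[1/2, 3/2, 3/2], [0, -3/2, -1], [1/2, 2, 3/2]] = [[-2, -5, -1], [0, -2, -6]].

Y = [[-2, -5, -1], [0, -2, -6]]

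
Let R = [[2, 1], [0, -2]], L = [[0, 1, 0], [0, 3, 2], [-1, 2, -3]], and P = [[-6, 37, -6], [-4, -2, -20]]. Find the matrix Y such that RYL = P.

Y = [[4, 2, 4], [-1, 2, -2]]

Y = R⁻¹PL⁻¹ (apply R⁻¹ on the left and L⁻¹ on the right).
det R = -4, so R⁻¹ = [[1/2, 1/4], [0, -1/2]].
det L = -2, so L⁻¹ = [[13/2, -3/2, -1], [1, 0, 0], [-3/2, 1/2, 0]].
R⁻¹P = [[-4, 18, -8], [2, 1, 10]].
Y = (R⁻¹P)L⁻¹ = [[4, 2, 4], [-1, 2, -2]].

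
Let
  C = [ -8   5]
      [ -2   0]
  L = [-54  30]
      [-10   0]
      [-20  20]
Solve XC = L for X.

Since C sits to the right of X, X = LC⁻¹.
C has determinant 10; C⁻¹ = [[0, -1/2], [1/5, -4/5]].
X = LC⁻¹ = [[-54, 30], [-10, 0], [-20, 20]] · [[0, -1/2], [1/5, -4/5]] = [[6, 3], [0, 5], [4, -6]].

X = [[6, 3], [0, 5], [4, -6]]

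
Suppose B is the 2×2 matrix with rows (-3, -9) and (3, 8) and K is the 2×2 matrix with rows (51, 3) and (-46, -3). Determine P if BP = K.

B is on the left of P, so left-multiply by B⁻¹: P = B⁻¹K.
B has determinant 3; B⁻¹ = [[8/3, 3], [-1, -1]].
P = B⁻¹K = [[8/3, 3], [-1, -1]] · [[51, 3], [-46, -3]] = [[-2, -1], [-5, 0]].

P = [[-2, -1], [-5, 0]]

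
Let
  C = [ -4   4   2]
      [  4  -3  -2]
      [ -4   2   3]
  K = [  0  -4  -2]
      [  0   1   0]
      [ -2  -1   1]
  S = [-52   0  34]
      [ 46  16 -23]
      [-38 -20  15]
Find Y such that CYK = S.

Y = [[-4, 2, -4], [-4, 3, 3], [-2, 3, -1]]

Isolating Y: multiply by C⁻¹ from the left and K⁻¹ from the right, so Y = C⁻¹SK⁻¹.
det C = -4; the adjugate gives C⁻¹ = [[5/4, 2, 1/2], [1, 1, 0], [1, 2, 1]].
K has determinant -4; K⁻¹ = [[-1/4, -3/2, -1/2], [0, 1, 0], [-1/2, -2, 0]].
C⁻¹S = [[8, 22, 4], [-6, 16, 11], [2, 12, 3]].
Y = (C⁻¹S)K⁻¹ = [[-4, 2, -4], [-4, 3, 3], [-2, 3, -1]].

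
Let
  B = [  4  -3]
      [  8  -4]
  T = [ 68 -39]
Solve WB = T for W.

W = [[5, 6]]

B is on the right of W, so right-multiply by B⁻¹: W = TB⁻¹.
det B = 8; the adjugate gives B⁻¹ = [[-1/2, 3/8], [-1, 1/2]].
W = TB⁻¹ = [[68, -39]] · [[-1/2, 3/8], [-1, 1/2]] = [[5, 6]].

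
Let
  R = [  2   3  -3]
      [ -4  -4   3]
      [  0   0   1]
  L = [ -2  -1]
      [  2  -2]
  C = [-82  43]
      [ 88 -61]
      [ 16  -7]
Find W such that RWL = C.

W = [[-4, -2], [4, -3], [-3, 5]]

Isolating W: multiply by R⁻¹ from the left and L⁻¹ from the right, so W = R⁻¹CL⁻¹.
det R = 4; the adjugate gives R⁻¹ = [[-1, -3/4, -3/4], [1, 1/2, 3/2], [0, 0, 1]].
det L = 6; the adjugate gives L⁻¹ = [[-1/3, 1/6], [-1/3, -1/3]].
R⁻¹C = [[4, 8], [-14, 2], [16, -7]].
W = (R⁻¹C)L⁻¹ = [[-4, -2], [4, -3], [-3, 5]].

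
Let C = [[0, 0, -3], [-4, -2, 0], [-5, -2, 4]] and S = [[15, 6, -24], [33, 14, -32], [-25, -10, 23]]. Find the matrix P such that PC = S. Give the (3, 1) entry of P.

C is on the right of P, so right-multiply by C⁻¹: P = SC⁻¹.
det C = 6; the adjugate gives C⁻¹ = [[-4/3, 1, -1], [8/3, -5/2, 2], [-1/3, 0, 0]].
P = SC⁻¹ = [[15, 6, -24], [33, 14, -32], [-25, -10, 23]] · [[-4/3, 1, -1], [8/3, -5/2, 2], [-1/3, 0, 0]] = [[4, 0, -3], [4, -2, -5], [-1, 0, 5]].

-1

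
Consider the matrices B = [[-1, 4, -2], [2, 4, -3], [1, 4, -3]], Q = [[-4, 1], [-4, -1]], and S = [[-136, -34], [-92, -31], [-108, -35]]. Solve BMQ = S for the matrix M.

M = [[0, -4], [2, 5], [4, -5]]

M = B⁻¹SQ⁻¹ (apply B⁻¹ on the left and Q⁻¹ on the right).
B has determinant 4; B⁻¹ = [[0, 1, -1], [3/4, 5/4, -7/4], [1, 2, -3]].
det Q = 8, so Q⁻¹ = [[-1/8, -1/8], [1/2, -1/2]].
B⁻¹S = [[16, 4], [-28, -3], [4, 9]].
M = (B⁻¹S)Q⁻¹ = [[0, -4], [2, 5], [4, -5]].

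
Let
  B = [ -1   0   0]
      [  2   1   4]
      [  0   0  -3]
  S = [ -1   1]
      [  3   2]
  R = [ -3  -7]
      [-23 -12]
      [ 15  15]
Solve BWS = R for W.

Left-multiply by B⁻¹ and right-multiply by S⁻¹: W = B⁻¹RS⁻¹.
det B = 3, so B⁻¹ = [[-1, 0, 0], [2, 1, 4/3], [0, 0, -1/3]].
S has determinant -5; S⁻¹ = [[-2/5, 1/5], [3/5, 1/5]].
B⁻¹R = [[3, 7], [-9, -6], [-5, -5]].
W = (B⁻¹R)S⁻¹ = [[3, 2], [0, -3], [-1, -2]].

W = [[3, 2], [0, -3], [-1, -2]]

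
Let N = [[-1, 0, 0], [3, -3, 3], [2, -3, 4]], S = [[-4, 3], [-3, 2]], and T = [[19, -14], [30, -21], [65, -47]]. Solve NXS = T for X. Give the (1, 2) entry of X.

Isolating X: multiply by N⁻¹ from the left and S⁻¹ from the right, so X = N⁻¹TS⁻¹.
det N = 3, so N⁻¹ = [[-1, 0, 0], [-2, -4/3, 1], [-1, -1, 1]].
S has determinant 1; S⁻¹ = [[2, -3], [3, -4]].
N⁻¹T = [[-19, 14], [-13, 9], [16, -12]].
X = (N⁻¹T)S⁻¹ = [[4, 1], [1, 3], [-4, 0]].

1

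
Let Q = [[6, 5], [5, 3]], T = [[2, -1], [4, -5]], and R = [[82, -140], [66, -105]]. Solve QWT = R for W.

W = [[0, 3], [-5, 3]]

Isolating W: multiply by Q⁻¹ from the left and T⁻¹ from the right, so W = Q⁻¹RT⁻¹.
Q has determinant -7; Q⁻¹ = [[-3/7, 5/7], [5/7, -6/7]].
det T = -6; the adjugate gives T⁻¹ = [[5/6, -1/6], [2/3, -1/3]].
Q⁻¹R = [[12, -15], [2, -10]].
W = (Q⁻¹R)T⁻¹ = [[0, 3], [-5, 3]].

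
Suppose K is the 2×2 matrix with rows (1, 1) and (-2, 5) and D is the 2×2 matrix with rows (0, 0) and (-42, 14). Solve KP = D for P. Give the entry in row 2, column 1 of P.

Left-multiplying both sides by K⁻¹ gives P = K⁻¹D.
det K = 7; the adjugate gives K⁻¹ = [[5/7, -1/7], [2/7, 1/7]].
P = K⁻¹D = [[5/7, -1/7], [2/7, 1/7]] · [[0, 0], [-42, 14]] = [[6, -2], [-6, 2]].

-6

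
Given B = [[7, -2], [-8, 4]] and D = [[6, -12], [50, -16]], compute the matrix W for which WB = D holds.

Right-multiplying both sides by B⁻¹ gives W = DB⁻¹.
B has determinant 12; B⁻¹ = [[1/3, 1/6], [2/3, 7/12]].
W = DB⁻¹ = [[6, -12], [50, -16]] · [[1/3, 1/6], [2/3, 7/12]] = [[-6, -6], [6, -1]].

W = [[-6, -6], [6, -1]]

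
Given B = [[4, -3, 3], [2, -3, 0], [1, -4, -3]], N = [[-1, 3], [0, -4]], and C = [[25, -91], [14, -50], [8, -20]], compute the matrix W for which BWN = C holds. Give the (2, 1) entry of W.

Isolating W: multiply by B⁻¹ from the left and N⁻¹ from the right, so W = B⁻¹CN⁻¹.
det B = 3, so B⁻¹ = [[3, -7, 3], [2, -5, 2], [-5/3, 13/3, -2]].
det N = 4, so N⁻¹ = [[-1, -3/4], [0, -1/4]].
B⁻¹C = [[1, 17], [-4, 28], [3, -25]].
W = (B⁻¹C)N⁻¹ = [[-1, -5], [4, -4], [-3, 4]].

4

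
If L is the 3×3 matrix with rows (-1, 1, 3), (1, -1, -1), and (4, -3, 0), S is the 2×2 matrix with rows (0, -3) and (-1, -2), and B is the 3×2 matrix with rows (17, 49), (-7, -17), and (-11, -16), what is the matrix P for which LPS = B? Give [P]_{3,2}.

-5

Left-multiply by L⁻¹ and right-multiply by S⁻¹: P = L⁻¹BS⁻¹.
L has determinant 2; L⁻¹ = [[-3/2, -9/2, 1], [-2, -6, 1], [1/2, 1/2, 0]].
S has determinant -3; S⁻¹ = [[2/3, -1], [-1/3, 0]].
L⁻¹B = [[-5, -13], [-3, -12], [5, 16]].
P = (L⁻¹B)S⁻¹ = [[1, 5], [2, 3], [-2, -5]].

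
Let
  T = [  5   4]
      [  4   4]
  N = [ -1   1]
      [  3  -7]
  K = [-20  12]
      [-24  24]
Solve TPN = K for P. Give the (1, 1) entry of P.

Left-multiply by T⁻¹ and right-multiply by N⁻¹: P = T⁻¹KN⁻¹.
det T = 4; the adjugate gives T⁻¹ = [[1, -1], [-1, 5/4]].
N has determinant 4; N⁻¹ = [[-7/4, -1/4], [-3/4, -1/4]].
T⁻¹K = [[4, -12], [-10, 18]].
P = (T⁻¹K)N⁻¹ = [[2, 2], [4, -2]].

2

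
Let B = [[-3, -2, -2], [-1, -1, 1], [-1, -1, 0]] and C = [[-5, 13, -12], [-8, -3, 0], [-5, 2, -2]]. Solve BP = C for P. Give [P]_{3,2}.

B is on the left of P, so left-multiply by B⁻¹: P = B⁻¹C.
B has determinant -1; B⁻¹ = [[-1, -2, 4], [1, 2, -5], [0, 1, -1]].
P = B⁻¹C = [[-1, -2, 4], [1, 2, -5], [0, 1, -1]] · [[-5, 13, -12], [-8, -3, 0], [-5, 2, -2]] = [[1, 1, 4], [4, -3, -2], [-3, -5, 2]].

-5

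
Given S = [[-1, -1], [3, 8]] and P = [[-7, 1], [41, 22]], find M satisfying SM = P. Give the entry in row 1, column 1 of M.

3

Since S multiplies M on the left, M = S⁻¹P.
S has determinant -5; S⁻¹ = [[-8/5, -1/5], [3/5, 1/5]].
M = S⁻¹P = [[-8/5, -1/5], [3/5, 1/5]] · [[-7, 1], [41, 22]] = [[3, -6], [4, 5]].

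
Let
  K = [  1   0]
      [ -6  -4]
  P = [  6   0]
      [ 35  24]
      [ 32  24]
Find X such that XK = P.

X = [[6, 0], [-1, -6], [-4, -6]]

Since K sits to the right of X, X = PK⁻¹.
det K = -4, so K⁻¹ = [[1, 0], [-3/2, -1/4]].
X = PK⁻¹ = [[6, 0], [35, 24], [32, 24]] · [[1, 0], [-3/2, -1/4]] = [[6, 0], [-1, -6], [-4, -6]].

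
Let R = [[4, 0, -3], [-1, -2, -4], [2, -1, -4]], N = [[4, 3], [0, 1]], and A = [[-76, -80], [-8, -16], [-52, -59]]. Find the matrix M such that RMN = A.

M = [[-4, -2], [1, -4], [1, 5]]

Left-multiply by R⁻¹ and right-multiply by N⁻¹: M = R⁻¹AN⁻¹.
det R = 1; the adjugate gives R⁻¹ = [[4, 3, -6], [-12, -10, 19], [5, 4, -8]].
det N = 4, so N⁻¹ = [[1/4, -3/4], [0, 1]].
R⁻¹A = [[-16, -14], [4, -1], [4, 8]].
M = (R⁻¹A)N⁻¹ = [[-4, -2], [1, -4], [1, 5]].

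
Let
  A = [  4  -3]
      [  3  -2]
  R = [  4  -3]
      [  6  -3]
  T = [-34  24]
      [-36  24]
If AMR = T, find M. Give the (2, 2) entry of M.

-5

M = A⁻¹TR⁻¹ (apply A⁻¹ on the left and R⁻¹ on the right).
det A = 1; the adjugate gives A⁻¹ = [[-2, 3], [-3, 4]].
det R = 6; the adjugate gives R⁻¹ = [[-1/2, 1/2], [-1, 2/3]].
A⁻¹T = [[-40, 24], [-42, 24]].
M = (A⁻¹T)R⁻¹ = [[-4, -4], [-3, -5]].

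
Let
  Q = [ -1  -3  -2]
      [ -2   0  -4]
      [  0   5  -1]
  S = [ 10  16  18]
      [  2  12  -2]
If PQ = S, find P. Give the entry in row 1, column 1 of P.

-2

Right-multiplying both sides by Q⁻¹ gives P = SQ⁻¹.
det Q = 6, so Q⁻¹ = [[10/3, -13/6, 2], [-1/3, 1/6, 0], [-5/3, 5/6, -1]].
P = SQ⁻¹ = [[10, 16, 18], [2, 12, -2]] · [[10/3, -13/6, 2], [-1/3, 1/6, 0], [-5/3, 5/6, -1]] = [[-2, -4, 2], [6, -4, 6]].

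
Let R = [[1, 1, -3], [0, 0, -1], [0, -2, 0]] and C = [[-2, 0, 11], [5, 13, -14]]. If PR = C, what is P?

P = [[-2, -5, -1], [5, -1, -4]]

R is on the right of P, so right-multiply by R⁻¹: P = CR⁻¹.
det R = -2; the adjugate gives R⁻¹ = [[1, -3, 1/2], [0, 0, -1/2], [0, -1, 0]].
P = CR⁻¹ = [[-2, 0, 11], [5, 13, -14]] · [[1, -3, 1/2], [0, 0, -1/2], [0, -1, 0]] = [[-2, -5, -1], [5, -1, -4]].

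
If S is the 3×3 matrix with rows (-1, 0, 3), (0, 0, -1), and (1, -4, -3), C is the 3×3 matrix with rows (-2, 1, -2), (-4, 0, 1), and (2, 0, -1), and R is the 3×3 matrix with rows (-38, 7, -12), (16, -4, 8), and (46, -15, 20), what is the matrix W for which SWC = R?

W = [[5, 2, 4], [2, -3, -5], [4, 4, 4]]

Isolating W: multiply by S⁻¹ from the left and C⁻¹ from the right, so W = S⁻¹RC⁻¹.
det S = 4; the adjugate gives S⁻¹ = [[-1, -3, 0], [-1/4, 0, -1/4], [0, -1, 0]].
C has determinant -2; C⁻¹ = [[0, -1/2, -1/2], [1, -3, -5], [0, -1, -2]].
S⁻¹R = [[-10, 5, -12], [-2, 2, -2], [-16, 4, -8]].
W = (S⁻¹R)C⁻¹ = [[5, 2, 4], [2, -3, -5], [4, 4, 4]].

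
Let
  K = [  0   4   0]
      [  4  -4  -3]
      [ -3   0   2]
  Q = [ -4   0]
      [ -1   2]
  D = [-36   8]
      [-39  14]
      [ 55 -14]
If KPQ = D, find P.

Isolating P: multiply by K⁻¹ from the left and Q⁻¹ from the right, so P = K⁻¹DQ⁻¹.
K has determinant 4; K⁻¹ = [[-2, -2, -3], [1/4, 0, 0], [-3, -3, -4]].
det Q = -8; the adjugate gives Q⁻¹ = [[-1/4, 0], [-1/8, 1/2]].
K⁻¹D = [[-15, -2], [-9, 2], [5, -10]].
P = (K⁻¹D)Q⁻¹ = [[4, -1], [2, 1], [0, -5]].

P = [[4, -1], [2, 1], [0, -5]]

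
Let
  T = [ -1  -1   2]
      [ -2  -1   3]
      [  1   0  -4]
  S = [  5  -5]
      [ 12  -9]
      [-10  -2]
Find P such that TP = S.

P = [[-6, 6], [3, 3], [1, 2]]

T is on the left of P, so left-multiply by T⁻¹: P = T⁻¹S.
det T = 3; the adjugate gives T⁻¹ = [[4/3, -4/3, -1/3], [-5/3, 2/3, -1/3], [1/3, -1/3, -1/3]].
P = T⁻¹S = [[4/3, -4/3, -1/3], [-5/3, 2/3, -1/3], [1/3, -1/3, -1/3]] · [[5, -5], [12, -9], [-10, -2]] = [[-6, 6], [3, 3], [1, 2]].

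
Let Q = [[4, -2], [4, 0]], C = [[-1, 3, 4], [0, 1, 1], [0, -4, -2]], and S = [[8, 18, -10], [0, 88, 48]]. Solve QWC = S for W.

W = [[0, 2, -5], [4, 3, -5]]

W = Q⁻¹SC⁻¹ (apply Q⁻¹ on the left and C⁻¹ on the right).
det Q = 8, so Q⁻¹ = [[0, 1/4], [-1/2, 1/2]].
C has determinant -2; C⁻¹ = [[-1, 5, 1/2], [0, -1, -1/2], [0, 2, 1/2]].
Q⁻¹S = [[0, 22, 12], [-4, 35, 29]].
W = (Q⁻¹S)C⁻¹ = [[0, 2, -5], [4, 3, -5]].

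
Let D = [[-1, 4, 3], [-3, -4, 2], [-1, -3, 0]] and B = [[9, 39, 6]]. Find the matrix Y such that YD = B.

Y = [[6, -6, 3]]

Since D sits to the right of Y, Y = BD⁻¹.
D has determinant 1; D⁻¹ = [[6, -9, 20], [-2, 3, -7], [5, -7, 16]].
Y = BD⁻¹ = [[9, 39, 6]] · [[6, -9, 20], [-2, 3, -7], [5, -7, 16]] = [[6, -6, 3]].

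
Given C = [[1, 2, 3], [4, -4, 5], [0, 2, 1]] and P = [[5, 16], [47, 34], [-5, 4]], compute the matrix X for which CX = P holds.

X = [[4, 0], [-4, -1], [3, 6]]

Since C multiplies X on the left, X = C⁻¹P.
det C = 2; the adjugate gives C⁻¹ = [[-7, 2, 11], [-2, 1/2, 7/2], [4, -1, -6]].
X = C⁻¹P = [[-7, 2, 11], [-2, 1/2, 7/2], [4, -1, -6]] · [[5, 16], [47, 34], [-5, 4]] = [[4, 0], [-4, -1], [3, 6]].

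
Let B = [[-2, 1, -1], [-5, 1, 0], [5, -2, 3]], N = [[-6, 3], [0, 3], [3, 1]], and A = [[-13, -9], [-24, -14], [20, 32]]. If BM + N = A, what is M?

BM = A − N = [[-7, -12], [-24, -17], [17, 31]].
Since B multiplies M on the left, M = B⁻¹(A − N).
det B = 4; the adjugate gives B⁻¹ = [[3/4, -1/4, 1/4], [15/4, -1/4, 5/4], [5/4, 1/4, 3/4]].
M = B⁻¹(A − N) = [[5, 3], [1, -2], [-2, 4]].

M = [[5, 3], [1, -2], [-2, 4]]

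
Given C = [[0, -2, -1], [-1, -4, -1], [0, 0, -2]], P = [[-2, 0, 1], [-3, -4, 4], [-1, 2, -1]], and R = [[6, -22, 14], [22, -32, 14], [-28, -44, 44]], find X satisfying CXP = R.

X = [[3, -3, -1], [0, 2, 4], [-5, -3, 5]]

Left-multiply by C⁻¹ and right-multiply by P⁻¹: X = C⁻¹RP⁻¹.
det C = 4; the adjugate gives C⁻¹ = [[2, -1, -1/2], [-1/2, 0, 1/4], [0, 0, -1/2]].
P has determinant -2; P⁻¹ = [[2, -1, -2], [7/2, -3/2, -5/2], [5, -2, -4]].
C⁻¹R = [[4, 10, -8], [-10, 0, 4], [14, 22, -22]].
X = (C⁻¹R)P⁻¹ = [[3, -3, -1], [0, 2, 4], [-5, -3, 5]].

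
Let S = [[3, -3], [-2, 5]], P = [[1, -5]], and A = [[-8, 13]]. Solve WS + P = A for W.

W = [[-1, 3]]

WS = A − P = [[-9, 18]].
Since S sits to the right of W, W = (A − P)S⁻¹.
det S = 9; the adjugate gives S⁻¹ = [[5/9, 1/3], [2/9, 1/3]].
W = (A − P)S⁻¹ = [[-1, 3]].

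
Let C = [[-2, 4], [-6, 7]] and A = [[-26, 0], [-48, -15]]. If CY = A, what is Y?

Since C multiplies Y on the left, Y = C⁻¹A.
C has determinant 10; C⁻¹ = [[7/10, -2/5], [3/5, -1/5]].
Y = C⁻¹A = [[7/10, -2/5], [3/5, -1/5]] · [[-26, 0], [-48, -15]] = [[1, 6], [-6, 3]].

Y = [[1, 6], [-6, 3]]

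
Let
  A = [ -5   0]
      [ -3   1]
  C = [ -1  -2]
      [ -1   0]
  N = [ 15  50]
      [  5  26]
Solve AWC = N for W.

W = [[5, -2], [2, 2]]

Left-multiply by A⁻¹ and right-multiply by C⁻¹: W = A⁻¹NC⁻¹.
det A = -5; the adjugate gives A⁻¹ = [[-1/5, 0], [-3/5, 1]].
det C = -2; the adjugate gives C⁻¹ = [[0, -1], [-1/2, 1/2]].
A⁻¹N = [[-3, -10], [-4, -4]].
W = (A⁻¹N)C⁻¹ = [[5, -2], [2, 2]].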